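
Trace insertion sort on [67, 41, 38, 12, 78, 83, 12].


Initial: [67, 41, 38, 12, 78, 83, 12]
Insert 41: [41, 67, 38, 12, 78, 83, 12]
Insert 38: [38, 41, 67, 12, 78, 83, 12]
Insert 12: [12, 38, 41, 67, 78, 83, 12]
Insert 78: [12, 38, 41, 67, 78, 83, 12]
Insert 83: [12, 38, 41, 67, 78, 83, 12]
Insert 12: [12, 12, 38, 41, 67, 78, 83]

Sorted: [12, 12, 38, 41, 67, 78, 83]


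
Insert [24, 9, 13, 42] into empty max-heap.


Insert 24: [24]
Insert 9: [24, 9]
Insert 13: [24, 9, 13]
Insert 42: [42, 24, 13, 9]

Final heap: [42, 24, 13, 9]


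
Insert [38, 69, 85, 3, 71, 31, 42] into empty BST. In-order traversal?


Insert 38: root
Insert 69: R from 38
Insert 85: R from 38 -> R from 69
Insert 3: L from 38
Insert 71: R from 38 -> R from 69 -> L from 85
Insert 31: L from 38 -> R from 3
Insert 42: R from 38 -> L from 69

In-order: [3, 31, 38, 42, 69, 71, 85]


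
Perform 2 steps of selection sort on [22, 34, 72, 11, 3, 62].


Initial: [22, 34, 72, 11, 3, 62]
Step 1: min=3 at 4
  Swap: [3, 34, 72, 11, 22, 62]
Step 2: min=11 at 3
  Swap: [3, 11, 72, 34, 22, 62]

After 2 steps: [3, 11, 72, 34, 22, 62]


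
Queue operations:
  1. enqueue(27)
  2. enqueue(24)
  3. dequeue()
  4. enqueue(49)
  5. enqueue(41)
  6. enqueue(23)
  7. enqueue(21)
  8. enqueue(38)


enqueue(27) -> [27]
enqueue(24) -> [27, 24]
dequeue()->27, [24]
enqueue(49) -> [24, 49]
enqueue(41) -> [24, 49, 41]
enqueue(23) -> [24, 49, 41, 23]
enqueue(21) -> [24, 49, 41, 23, 21]
enqueue(38) -> [24, 49, 41, 23, 21, 38]

Final queue: [24, 49, 41, 23, 21, 38]


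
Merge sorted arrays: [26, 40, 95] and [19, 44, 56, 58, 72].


Take 19 from B
Take 26 from A
Take 40 from A
Take 44 from B
Take 56 from B
Take 58 from B
Take 72 from B

Merged: [19, 26, 40, 44, 56, 58, 72, 95]


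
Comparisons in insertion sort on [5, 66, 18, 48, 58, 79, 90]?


Algorithm: insertion sort
Input: [5, 66, 18, 48, 58, 79, 90]
Sorted: [5, 18, 48, 58, 66, 79, 90]

9


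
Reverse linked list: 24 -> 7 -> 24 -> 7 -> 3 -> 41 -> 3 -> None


Step 1: curr=24, set curr.next=prev(None) | reversed so far: 24
Step 2: curr=7, set curr.next=prev(24) | reversed so far: 7 -> 24
Step 3: curr=24, set curr.next=prev(7) | reversed so far: 24 -> 7 -> 24
Step 4: curr=7, set curr.next=prev(24) | reversed so far: 7 -> 24 -> 7 -> 24
Step 5: curr=3, set curr.next=prev(7) | reversed so far: 3 -> 7 -> 24 -> 7 -> 24
Step 6: curr=41, set curr.next=prev(3) | reversed so far: 41 -> 3 -> 7 -> 24 -> 7 -> 24
Step 7: curr=3, set curr.next=prev(41) | reversed so far: 3 -> 41 -> 3 -> 7 -> 24 -> 7 -> 24

3 -> 41 -> 3 -> 7 -> 24 -> 7 -> 24 -> None


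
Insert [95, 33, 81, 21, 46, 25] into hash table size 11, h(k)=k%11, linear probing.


Insert 95: h=7 -> slot 7
Insert 33: h=0 -> slot 0
Insert 81: h=4 -> slot 4
Insert 21: h=10 -> slot 10
Insert 46: h=2 -> slot 2
Insert 25: h=3 -> slot 3

Table: [33, None, 46, 25, 81, None, None, 95, None, None, 21]


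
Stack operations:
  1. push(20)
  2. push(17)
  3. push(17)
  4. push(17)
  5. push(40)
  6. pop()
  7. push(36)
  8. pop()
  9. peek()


push(20) -> [20]
push(17) -> [20, 17]
push(17) -> [20, 17, 17]
push(17) -> [20, 17, 17, 17]
push(40) -> [20, 17, 17, 17, 40]
pop()->40, [20, 17, 17, 17]
push(36) -> [20, 17, 17, 17, 36]
pop()->36, [20, 17, 17, 17]
peek()->17

Final stack: [20, 17, 17, 17]


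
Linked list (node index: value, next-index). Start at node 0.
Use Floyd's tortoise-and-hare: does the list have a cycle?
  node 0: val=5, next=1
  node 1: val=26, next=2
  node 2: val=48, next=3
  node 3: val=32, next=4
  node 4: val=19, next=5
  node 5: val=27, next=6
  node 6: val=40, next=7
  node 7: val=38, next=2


Floyd's tortoise (slow, +1) and hare (fast, +2):
  init: slow=0, fast=0
  step 1: slow=1, fast=2
  step 2: slow=2, fast=4
  step 3: slow=3, fast=6
  step 4: slow=4, fast=2
  step 5: slow=5, fast=4
  step 6: slow=6, fast=6
  slow == fast at node 6: cycle detected

Cycle: yes


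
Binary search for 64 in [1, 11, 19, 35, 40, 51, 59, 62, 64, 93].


Step 1: lo=0, hi=9, mid=4, val=40
Step 2: lo=5, hi=9, mid=7, val=62
Step 3: lo=8, hi=9, mid=8, val=64

Found at index 8


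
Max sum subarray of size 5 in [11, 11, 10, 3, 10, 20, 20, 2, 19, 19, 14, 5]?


[0:5]: 45
[1:6]: 54
[2:7]: 63
[3:8]: 55
[4:9]: 71
[5:10]: 80
[6:11]: 74
[7:12]: 59

Max: 80 at [5:10]


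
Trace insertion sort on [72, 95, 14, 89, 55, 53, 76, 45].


Initial: [72, 95, 14, 89, 55, 53, 76, 45]
Insert 95: [72, 95, 14, 89, 55, 53, 76, 45]
Insert 14: [14, 72, 95, 89, 55, 53, 76, 45]
Insert 89: [14, 72, 89, 95, 55, 53, 76, 45]
Insert 55: [14, 55, 72, 89, 95, 53, 76, 45]
Insert 53: [14, 53, 55, 72, 89, 95, 76, 45]
Insert 76: [14, 53, 55, 72, 76, 89, 95, 45]
Insert 45: [14, 45, 53, 55, 72, 76, 89, 95]

Sorted: [14, 45, 53, 55, 72, 76, 89, 95]


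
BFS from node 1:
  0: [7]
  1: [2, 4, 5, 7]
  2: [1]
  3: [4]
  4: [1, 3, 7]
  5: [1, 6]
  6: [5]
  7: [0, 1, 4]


Visit 1, enqueue [2, 4, 5, 7]
Visit 2, enqueue []
Visit 4, enqueue [3]
Visit 5, enqueue [6]
Visit 7, enqueue [0]
Visit 3, enqueue []
Visit 6, enqueue []
Visit 0, enqueue []

BFS order: [1, 2, 4, 5, 7, 3, 6, 0]


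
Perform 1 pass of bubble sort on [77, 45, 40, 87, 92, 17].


Initial: [77, 45, 40, 87, 92, 17]
Pass 1: [45, 40, 77, 87, 17, 92] (3 swaps)

After 1 pass: [45, 40, 77, 87, 17, 92]


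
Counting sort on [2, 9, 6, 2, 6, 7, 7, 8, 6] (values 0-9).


Input: [2, 9, 6, 2, 6, 7, 7, 8, 6]
Counts: [0, 0, 2, 0, 0, 0, 3, 2, 1, 1]

Sorted: [2, 2, 6, 6, 6, 7, 7, 8, 9]


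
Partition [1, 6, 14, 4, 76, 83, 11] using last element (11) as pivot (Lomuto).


Pivot: 11
  1 <= 11: advance i (no swap)
  6 <= 11: advance i (no swap)
  4 <= 11: swap -> [1, 6, 4, 14, 76, 83, 11]
Place pivot at 3: [1, 6, 4, 11, 76, 83, 14]

Partitioned: [1, 6, 4, 11, 76, 83, 14]


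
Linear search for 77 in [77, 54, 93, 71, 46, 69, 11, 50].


i=0: 77==77 found!

Found at 0, 1 comps


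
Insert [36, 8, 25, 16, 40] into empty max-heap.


Insert 36: [36]
Insert 8: [36, 8]
Insert 25: [36, 8, 25]
Insert 16: [36, 16, 25, 8]
Insert 40: [40, 36, 25, 8, 16]

Final heap: [40, 36, 25, 8, 16]


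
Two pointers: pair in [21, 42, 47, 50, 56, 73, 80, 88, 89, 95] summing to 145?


lo=0(21)+hi=9(95)=116
lo=1(42)+hi=9(95)=137
lo=2(47)+hi=9(95)=142
lo=3(50)+hi=9(95)=145

Yes: 50+95=145


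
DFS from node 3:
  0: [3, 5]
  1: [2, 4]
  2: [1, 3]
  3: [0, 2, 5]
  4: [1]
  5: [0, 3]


Visit 3, push [5, 2, 0]
Visit 0, push [5]
Visit 5, push []
Visit 2, push [1]
Visit 1, push [4]
Visit 4, push []

DFS order: [3, 0, 5, 2, 1, 4]


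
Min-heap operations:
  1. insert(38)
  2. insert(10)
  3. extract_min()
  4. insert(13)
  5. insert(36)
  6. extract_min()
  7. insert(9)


insert(38) -> [38]
insert(10) -> [10, 38]
extract_min()->10, [38]
insert(13) -> [13, 38]
insert(36) -> [13, 38, 36]
extract_min()->13, [36, 38]
insert(9) -> [9, 38, 36]

Final heap: [9, 38, 36]


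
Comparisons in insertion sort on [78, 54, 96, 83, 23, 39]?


Algorithm: insertion sort
Input: [78, 54, 96, 83, 23, 39]
Sorted: [23, 39, 54, 78, 83, 96]

13


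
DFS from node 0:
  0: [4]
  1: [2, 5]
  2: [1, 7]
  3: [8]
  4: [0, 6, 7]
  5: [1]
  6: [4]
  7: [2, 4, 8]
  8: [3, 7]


Visit 0, push [4]
Visit 4, push [7, 6]
Visit 6, push []
Visit 7, push [8, 2]
Visit 2, push [1]
Visit 1, push [5]
Visit 5, push []
Visit 8, push [3]
Visit 3, push []

DFS order: [0, 4, 6, 7, 2, 1, 5, 8, 3]


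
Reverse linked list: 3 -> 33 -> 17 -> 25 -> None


Step 1: curr=3, set curr.next=prev(None) | reversed so far: 3
Step 2: curr=33, set curr.next=prev(3) | reversed so far: 33 -> 3
Step 3: curr=17, set curr.next=prev(33) | reversed so far: 17 -> 33 -> 3
Step 4: curr=25, set curr.next=prev(17) | reversed so far: 25 -> 17 -> 33 -> 3

25 -> 17 -> 33 -> 3 -> None


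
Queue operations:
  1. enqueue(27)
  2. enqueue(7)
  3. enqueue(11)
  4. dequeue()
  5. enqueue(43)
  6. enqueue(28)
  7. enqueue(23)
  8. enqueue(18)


enqueue(27) -> [27]
enqueue(7) -> [27, 7]
enqueue(11) -> [27, 7, 11]
dequeue()->27, [7, 11]
enqueue(43) -> [7, 11, 43]
enqueue(28) -> [7, 11, 43, 28]
enqueue(23) -> [7, 11, 43, 28, 23]
enqueue(18) -> [7, 11, 43, 28, 23, 18]

Final queue: [7, 11, 43, 28, 23, 18]


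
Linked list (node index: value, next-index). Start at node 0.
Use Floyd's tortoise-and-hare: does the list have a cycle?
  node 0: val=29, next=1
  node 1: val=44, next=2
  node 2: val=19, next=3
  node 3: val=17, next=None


Floyd's tortoise (slow, +1) and hare (fast, +2):
  init: slow=0, fast=0
  step 1: slow=1, fast=2
  step 2: fast 2->3->None, no cycle

Cycle: no


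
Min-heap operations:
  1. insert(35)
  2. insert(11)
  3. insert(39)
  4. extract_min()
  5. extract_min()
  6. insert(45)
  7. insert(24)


insert(35) -> [35]
insert(11) -> [11, 35]
insert(39) -> [11, 35, 39]
extract_min()->11, [35, 39]
extract_min()->35, [39]
insert(45) -> [39, 45]
insert(24) -> [24, 45, 39]

Final heap: [24, 45, 39]


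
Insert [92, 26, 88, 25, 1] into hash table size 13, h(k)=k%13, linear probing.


Insert 92: h=1 -> slot 1
Insert 26: h=0 -> slot 0
Insert 88: h=10 -> slot 10
Insert 25: h=12 -> slot 12
Insert 1: h=1, 1 probes -> slot 2

Table: [26, 92, 1, None, None, None, None, None, None, None, 88, None, 25]


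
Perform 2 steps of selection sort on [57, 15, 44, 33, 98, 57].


Initial: [57, 15, 44, 33, 98, 57]
Step 1: min=15 at 1
  Swap: [15, 57, 44, 33, 98, 57]
Step 2: min=33 at 3
  Swap: [15, 33, 44, 57, 98, 57]

After 2 steps: [15, 33, 44, 57, 98, 57]


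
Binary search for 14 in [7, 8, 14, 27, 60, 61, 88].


Step 1: lo=0, hi=6, mid=3, val=27
Step 2: lo=0, hi=2, mid=1, val=8
Step 3: lo=2, hi=2, mid=2, val=14

Found at index 2


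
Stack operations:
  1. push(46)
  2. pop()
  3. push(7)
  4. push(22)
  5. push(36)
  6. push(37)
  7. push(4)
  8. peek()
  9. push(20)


push(46) -> [46]
pop()->46, []
push(7) -> [7]
push(22) -> [7, 22]
push(36) -> [7, 22, 36]
push(37) -> [7, 22, 36, 37]
push(4) -> [7, 22, 36, 37, 4]
peek()->4
push(20) -> [7, 22, 36, 37, 4, 20]

Final stack: [7, 22, 36, 37, 4, 20]


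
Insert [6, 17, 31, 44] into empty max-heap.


Insert 6: [6]
Insert 17: [17, 6]
Insert 31: [31, 6, 17]
Insert 44: [44, 31, 17, 6]

Final heap: [44, 31, 17, 6]


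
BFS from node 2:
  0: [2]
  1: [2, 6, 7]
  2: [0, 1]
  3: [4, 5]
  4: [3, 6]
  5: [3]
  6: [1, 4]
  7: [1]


Visit 2, enqueue [0, 1]
Visit 0, enqueue []
Visit 1, enqueue [6, 7]
Visit 6, enqueue [4]
Visit 7, enqueue []
Visit 4, enqueue [3]
Visit 3, enqueue [5]
Visit 5, enqueue []

BFS order: [2, 0, 1, 6, 7, 4, 3, 5]


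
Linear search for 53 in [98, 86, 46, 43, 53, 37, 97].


i=0: 98!=53
i=1: 86!=53
i=2: 46!=53
i=3: 43!=53
i=4: 53==53 found!

Found at 4, 5 comps


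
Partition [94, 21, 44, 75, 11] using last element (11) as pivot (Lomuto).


Pivot: 11
Place pivot at 0: [11, 21, 44, 75, 94]

Partitioned: [11, 21, 44, 75, 94]


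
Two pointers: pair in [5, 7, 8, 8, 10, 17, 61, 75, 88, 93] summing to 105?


lo=0(5)+hi=9(93)=98
lo=1(7)+hi=9(93)=100
lo=2(8)+hi=9(93)=101
lo=3(8)+hi=9(93)=101
lo=4(10)+hi=9(93)=103
lo=5(17)+hi=9(93)=110
lo=5(17)+hi=8(88)=105

Yes: 17+88=105


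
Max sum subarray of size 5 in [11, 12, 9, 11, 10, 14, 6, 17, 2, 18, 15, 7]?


[0:5]: 53
[1:6]: 56
[2:7]: 50
[3:8]: 58
[4:9]: 49
[5:10]: 57
[6:11]: 58
[7:12]: 59

Max: 59 at [7:12]


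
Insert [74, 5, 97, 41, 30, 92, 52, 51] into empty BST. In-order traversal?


Insert 74: root
Insert 5: L from 74
Insert 97: R from 74
Insert 41: L from 74 -> R from 5
Insert 30: L from 74 -> R from 5 -> L from 41
Insert 92: R from 74 -> L from 97
Insert 52: L from 74 -> R from 5 -> R from 41
Insert 51: L from 74 -> R from 5 -> R from 41 -> L from 52

In-order: [5, 30, 41, 51, 52, 74, 92, 97]


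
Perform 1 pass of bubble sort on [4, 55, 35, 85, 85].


Initial: [4, 55, 35, 85, 85]
Pass 1: [4, 35, 55, 85, 85] (1 swaps)

After 1 pass: [4, 35, 55, 85, 85]


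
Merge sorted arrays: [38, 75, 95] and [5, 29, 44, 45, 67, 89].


Take 5 from B
Take 29 from B
Take 38 from A
Take 44 from B
Take 45 from B
Take 67 from B
Take 75 from A
Take 89 from B

Merged: [5, 29, 38, 44, 45, 67, 75, 89, 95]


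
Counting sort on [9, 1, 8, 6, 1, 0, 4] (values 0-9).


Input: [9, 1, 8, 6, 1, 0, 4]
Counts: [1, 2, 0, 0, 1, 0, 1, 0, 1, 1]

Sorted: [0, 1, 1, 4, 6, 8, 9]


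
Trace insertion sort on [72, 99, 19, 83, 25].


Initial: [72, 99, 19, 83, 25]
Insert 99: [72, 99, 19, 83, 25]
Insert 19: [19, 72, 99, 83, 25]
Insert 83: [19, 72, 83, 99, 25]
Insert 25: [19, 25, 72, 83, 99]

Sorted: [19, 25, 72, 83, 99]


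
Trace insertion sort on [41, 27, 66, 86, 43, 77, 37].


Initial: [41, 27, 66, 86, 43, 77, 37]
Insert 27: [27, 41, 66, 86, 43, 77, 37]
Insert 66: [27, 41, 66, 86, 43, 77, 37]
Insert 86: [27, 41, 66, 86, 43, 77, 37]
Insert 43: [27, 41, 43, 66, 86, 77, 37]
Insert 77: [27, 41, 43, 66, 77, 86, 37]
Insert 37: [27, 37, 41, 43, 66, 77, 86]

Sorted: [27, 37, 41, 43, 66, 77, 86]


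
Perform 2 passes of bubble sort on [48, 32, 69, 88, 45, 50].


Initial: [48, 32, 69, 88, 45, 50]
Pass 1: [32, 48, 69, 45, 50, 88] (3 swaps)
Pass 2: [32, 48, 45, 50, 69, 88] (2 swaps)

After 2 passes: [32, 48, 45, 50, 69, 88]


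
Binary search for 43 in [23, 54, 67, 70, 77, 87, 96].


Step 1: lo=0, hi=6, mid=3, val=70
Step 2: lo=0, hi=2, mid=1, val=54
Step 3: lo=0, hi=0, mid=0, val=23

Not found


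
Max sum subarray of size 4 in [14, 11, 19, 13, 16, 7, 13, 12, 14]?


[0:4]: 57
[1:5]: 59
[2:6]: 55
[3:7]: 49
[4:8]: 48
[5:9]: 46

Max: 59 at [1:5]


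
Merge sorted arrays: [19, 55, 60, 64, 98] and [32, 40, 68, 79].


Take 19 from A
Take 32 from B
Take 40 from B
Take 55 from A
Take 60 from A
Take 64 from A
Take 68 from B
Take 79 from B

Merged: [19, 32, 40, 55, 60, 64, 68, 79, 98]


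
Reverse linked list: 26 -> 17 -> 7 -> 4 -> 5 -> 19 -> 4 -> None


Step 1: curr=26, set curr.next=prev(None) | reversed so far: 26
Step 2: curr=17, set curr.next=prev(26) | reversed so far: 17 -> 26
Step 3: curr=7, set curr.next=prev(17) | reversed so far: 7 -> 17 -> 26
Step 4: curr=4, set curr.next=prev(7) | reversed so far: 4 -> 7 -> 17 -> 26
Step 5: curr=5, set curr.next=prev(4) | reversed so far: 5 -> 4 -> 7 -> 17 -> 26
Step 6: curr=19, set curr.next=prev(5) | reversed so far: 19 -> 5 -> 4 -> 7 -> 17 -> 26
Step 7: curr=4, set curr.next=prev(19) | reversed so far: 4 -> 19 -> 5 -> 4 -> 7 -> 17 -> 26

4 -> 19 -> 5 -> 4 -> 7 -> 17 -> 26 -> None


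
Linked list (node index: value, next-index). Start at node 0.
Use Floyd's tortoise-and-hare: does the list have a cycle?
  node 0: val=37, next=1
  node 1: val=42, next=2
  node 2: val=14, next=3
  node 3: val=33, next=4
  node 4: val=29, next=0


Floyd's tortoise (slow, +1) and hare (fast, +2):
  init: slow=0, fast=0
  step 1: slow=1, fast=2
  step 2: slow=2, fast=4
  step 3: slow=3, fast=1
  step 4: slow=4, fast=3
  step 5: slow=0, fast=0
  slow == fast at node 0: cycle detected

Cycle: yes


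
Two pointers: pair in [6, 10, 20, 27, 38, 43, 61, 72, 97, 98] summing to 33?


lo=0(6)+hi=9(98)=104
lo=0(6)+hi=8(97)=103
lo=0(6)+hi=7(72)=78
lo=0(6)+hi=6(61)=67
lo=0(6)+hi=5(43)=49
lo=0(6)+hi=4(38)=44
lo=0(6)+hi=3(27)=33

Yes: 6+27=33


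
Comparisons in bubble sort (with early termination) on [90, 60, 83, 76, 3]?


Algorithm: bubble sort (with early termination)
Input: [90, 60, 83, 76, 3]
Sorted: [3, 60, 76, 83, 90]

10


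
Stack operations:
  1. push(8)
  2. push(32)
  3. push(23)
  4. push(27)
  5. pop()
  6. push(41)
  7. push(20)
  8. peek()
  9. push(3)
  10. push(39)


push(8) -> [8]
push(32) -> [8, 32]
push(23) -> [8, 32, 23]
push(27) -> [8, 32, 23, 27]
pop()->27, [8, 32, 23]
push(41) -> [8, 32, 23, 41]
push(20) -> [8, 32, 23, 41, 20]
peek()->20
push(3) -> [8, 32, 23, 41, 20, 3]
push(39) -> [8, 32, 23, 41, 20, 3, 39]

Final stack: [8, 32, 23, 41, 20, 3, 39]


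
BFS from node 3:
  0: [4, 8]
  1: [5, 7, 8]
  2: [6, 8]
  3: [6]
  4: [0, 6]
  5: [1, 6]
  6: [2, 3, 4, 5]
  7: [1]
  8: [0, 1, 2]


Visit 3, enqueue [6]
Visit 6, enqueue [2, 4, 5]
Visit 2, enqueue [8]
Visit 4, enqueue [0]
Visit 5, enqueue [1]
Visit 8, enqueue []
Visit 0, enqueue []
Visit 1, enqueue [7]
Visit 7, enqueue []

BFS order: [3, 6, 2, 4, 5, 8, 0, 1, 7]


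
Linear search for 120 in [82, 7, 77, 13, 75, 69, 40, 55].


i=0: 82!=120
i=1: 7!=120
i=2: 77!=120
i=3: 13!=120
i=4: 75!=120
i=5: 69!=120
i=6: 40!=120
i=7: 55!=120

Not found, 8 comps


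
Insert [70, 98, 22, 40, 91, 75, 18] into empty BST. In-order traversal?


Insert 70: root
Insert 98: R from 70
Insert 22: L from 70
Insert 40: L from 70 -> R from 22
Insert 91: R from 70 -> L from 98
Insert 75: R from 70 -> L from 98 -> L from 91
Insert 18: L from 70 -> L from 22

In-order: [18, 22, 40, 70, 75, 91, 98]


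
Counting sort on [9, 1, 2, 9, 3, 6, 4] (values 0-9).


Input: [9, 1, 2, 9, 3, 6, 4]
Counts: [0, 1, 1, 1, 1, 0, 1, 0, 0, 2]

Sorted: [1, 2, 3, 4, 6, 9, 9]


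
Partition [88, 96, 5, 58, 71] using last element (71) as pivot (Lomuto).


Pivot: 71
  5 <= 71: swap -> [5, 96, 88, 58, 71]
  58 <= 71: swap -> [5, 58, 88, 96, 71]
Place pivot at 2: [5, 58, 71, 96, 88]

Partitioned: [5, 58, 71, 96, 88]


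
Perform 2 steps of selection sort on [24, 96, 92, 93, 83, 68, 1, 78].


Initial: [24, 96, 92, 93, 83, 68, 1, 78]
Step 1: min=1 at 6
  Swap: [1, 96, 92, 93, 83, 68, 24, 78]
Step 2: min=24 at 6
  Swap: [1, 24, 92, 93, 83, 68, 96, 78]

After 2 steps: [1, 24, 92, 93, 83, 68, 96, 78]


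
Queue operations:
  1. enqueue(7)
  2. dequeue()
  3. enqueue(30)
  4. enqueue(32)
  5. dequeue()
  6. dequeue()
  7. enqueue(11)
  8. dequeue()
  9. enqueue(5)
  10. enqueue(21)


enqueue(7) -> [7]
dequeue()->7, []
enqueue(30) -> [30]
enqueue(32) -> [30, 32]
dequeue()->30, [32]
dequeue()->32, []
enqueue(11) -> [11]
dequeue()->11, []
enqueue(5) -> [5]
enqueue(21) -> [5, 21]

Final queue: [5, 21]


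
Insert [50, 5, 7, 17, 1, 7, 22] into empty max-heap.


Insert 50: [50]
Insert 5: [50, 5]
Insert 7: [50, 5, 7]
Insert 17: [50, 17, 7, 5]
Insert 1: [50, 17, 7, 5, 1]
Insert 7: [50, 17, 7, 5, 1, 7]
Insert 22: [50, 17, 22, 5, 1, 7, 7]

Final heap: [50, 17, 22, 5, 1, 7, 7]


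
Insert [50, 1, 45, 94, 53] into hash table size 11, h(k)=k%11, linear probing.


Insert 50: h=6 -> slot 6
Insert 1: h=1 -> slot 1
Insert 45: h=1, 1 probes -> slot 2
Insert 94: h=6, 1 probes -> slot 7
Insert 53: h=9 -> slot 9

Table: [None, 1, 45, None, None, None, 50, 94, None, 53, None]


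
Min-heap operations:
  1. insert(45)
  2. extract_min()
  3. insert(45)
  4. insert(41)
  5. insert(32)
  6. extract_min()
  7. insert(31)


insert(45) -> [45]
extract_min()->45, []
insert(45) -> [45]
insert(41) -> [41, 45]
insert(32) -> [32, 45, 41]
extract_min()->32, [41, 45]
insert(31) -> [31, 45, 41]

Final heap: [31, 45, 41]


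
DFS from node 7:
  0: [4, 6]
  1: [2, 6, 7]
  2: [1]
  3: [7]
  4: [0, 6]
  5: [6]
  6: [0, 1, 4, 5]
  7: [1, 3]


Visit 7, push [3, 1]
Visit 1, push [6, 2]
Visit 2, push []
Visit 6, push [5, 4, 0]
Visit 0, push [4]
Visit 4, push []
Visit 5, push []
Visit 3, push []

DFS order: [7, 1, 2, 6, 0, 4, 5, 3]


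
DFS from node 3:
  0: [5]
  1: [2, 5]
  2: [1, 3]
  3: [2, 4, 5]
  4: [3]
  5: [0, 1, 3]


Visit 3, push [5, 4, 2]
Visit 2, push [1]
Visit 1, push [5]
Visit 5, push [0]
Visit 0, push []
Visit 4, push []

DFS order: [3, 2, 1, 5, 0, 4]


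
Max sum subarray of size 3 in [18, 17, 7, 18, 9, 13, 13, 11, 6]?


[0:3]: 42
[1:4]: 42
[2:5]: 34
[3:6]: 40
[4:7]: 35
[5:8]: 37
[6:9]: 30

Max: 42 at [0:3]


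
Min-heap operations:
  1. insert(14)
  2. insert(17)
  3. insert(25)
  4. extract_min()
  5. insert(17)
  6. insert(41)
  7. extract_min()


insert(14) -> [14]
insert(17) -> [14, 17]
insert(25) -> [14, 17, 25]
extract_min()->14, [17, 25]
insert(17) -> [17, 25, 17]
insert(41) -> [17, 25, 17, 41]
extract_min()->17, [17, 25, 41]

Final heap: [17, 25, 41]


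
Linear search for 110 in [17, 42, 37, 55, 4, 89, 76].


i=0: 17!=110
i=1: 42!=110
i=2: 37!=110
i=3: 55!=110
i=4: 4!=110
i=5: 89!=110
i=6: 76!=110

Not found, 7 comps


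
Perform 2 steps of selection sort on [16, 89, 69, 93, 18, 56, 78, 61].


Initial: [16, 89, 69, 93, 18, 56, 78, 61]
Step 1: min=16 at 0
  Swap: [16, 89, 69, 93, 18, 56, 78, 61]
Step 2: min=18 at 4
  Swap: [16, 18, 69, 93, 89, 56, 78, 61]

After 2 steps: [16, 18, 69, 93, 89, 56, 78, 61]


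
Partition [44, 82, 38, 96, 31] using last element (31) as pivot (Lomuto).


Pivot: 31
Place pivot at 0: [31, 82, 38, 96, 44]

Partitioned: [31, 82, 38, 96, 44]


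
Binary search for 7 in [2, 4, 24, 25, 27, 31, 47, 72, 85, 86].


Step 1: lo=0, hi=9, mid=4, val=27
Step 2: lo=0, hi=3, mid=1, val=4
Step 3: lo=2, hi=3, mid=2, val=24

Not found


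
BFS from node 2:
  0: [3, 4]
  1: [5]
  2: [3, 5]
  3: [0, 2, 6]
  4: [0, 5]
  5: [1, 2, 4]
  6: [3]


Visit 2, enqueue [3, 5]
Visit 3, enqueue [0, 6]
Visit 5, enqueue [1, 4]
Visit 0, enqueue []
Visit 6, enqueue []
Visit 1, enqueue []
Visit 4, enqueue []

BFS order: [2, 3, 5, 0, 6, 1, 4]


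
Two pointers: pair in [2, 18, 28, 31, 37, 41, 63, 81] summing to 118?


lo=0(2)+hi=7(81)=83
lo=1(18)+hi=7(81)=99
lo=2(28)+hi=7(81)=109
lo=3(31)+hi=7(81)=112
lo=4(37)+hi=7(81)=118

Yes: 37+81=118


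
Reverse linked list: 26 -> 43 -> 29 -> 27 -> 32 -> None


Step 1: curr=26, set curr.next=prev(None) | reversed so far: 26
Step 2: curr=43, set curr.next=prev(26) | reversed so far: 43 -> 26
Step 3: curr=29, set curr.next=prev(43) | reversed so far: 29 -> 43 -> 26
Step 4: curr=27, set curr.next=prev(29) | reversed so far: 27 -> 29 -> 43 -> 26
Step 5: curr=32, set curr.next=prev(27) | reversed so far: 32 -> 27 -> 29 -> 43 -> 26

32 -> 27 -> 29 -> 43 -> 26 -> None


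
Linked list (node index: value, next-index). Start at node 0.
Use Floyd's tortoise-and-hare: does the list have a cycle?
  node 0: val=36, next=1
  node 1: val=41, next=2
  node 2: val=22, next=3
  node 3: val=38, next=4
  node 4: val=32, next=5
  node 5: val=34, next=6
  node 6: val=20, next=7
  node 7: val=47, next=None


Floyd's tortoise (slow, +1) and hare (fast, +2):
  init: slow=0, fast=0
  step 1: slow=1, fast=2
  step 2: slow=2, fast=4
  step 3: slow=3, fast=6
  step 4: fast 6->7->None, no cycle

Cycle: no


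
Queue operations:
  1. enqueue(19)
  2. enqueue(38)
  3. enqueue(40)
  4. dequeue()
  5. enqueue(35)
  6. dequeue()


enqueue(19) -> [19]
enqueue(38) -> [19, 38]
enqueue(40) -> [19, 38, 40]
dequeue()->19, [38, 40]
enqueue(35) -> [38, 40, 35]
dequeue()->38, [40, 35]

Final queue: [40, 35]


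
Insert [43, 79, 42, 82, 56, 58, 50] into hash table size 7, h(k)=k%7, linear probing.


Insert 43: h=1 -> slot 1
Insert 79: h=2 -> slot 2
Insert 42: h=0 -> slot 0
Insert 82: h=5 -> slot 5
Insert 56: h=0, 3 probes -> slot 3
Insert 58: h=2, 2 probes -> slot 4
Insert 50: h=1, 5 probes -> slot 6

Table: [42, 43, 79, 56, 58, 82, 50]


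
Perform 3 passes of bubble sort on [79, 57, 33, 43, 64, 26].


Initial: [79, 57, 33, 43, 64, 26]
Pass 1: [57, 33, 43, 64, 26, 79] (5 swaps)
Pass 2: [33, 43, 57, 26, 64, 79] (3 swaps)
Pass 3: [33, 43, 26, 57, 64, 79] (1 swaps)

After 3 passes: [33, 43, 26, 57, 64, 79]


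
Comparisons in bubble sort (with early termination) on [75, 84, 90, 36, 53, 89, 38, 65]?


Algorithm: bubble sort (with early termination)
Input: [75, 84, 90, 36, 53, 89, 38, 65]
Sorted: [36, 38, 53, 65, 75, 84, 89, 90]

27


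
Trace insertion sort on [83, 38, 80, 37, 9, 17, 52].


Initial: [83, 38, 80, 37, 9, 17, 52]
Insert 38: [38, 83, 80, 37, 9, 17, 52]
Insert 80: [38, 80, 83, 37, 9, 17, 52]
Insert 37: [37, 38, 80, 83, 9, 17, 52]
Insert 9: [9, 37, 38, 80, 83, 17, 52]
Insert 17: [9, 17, 37, 38, 80, 83, 52]
Insert 52: [9, 17, 37, 38, 52, 80, 83]

Sorted: [9, 17, 37, 38, 52, 80, 83]


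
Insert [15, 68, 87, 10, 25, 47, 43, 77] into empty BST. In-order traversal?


Insert 15: root
Insert 68: R from 15
Insert 87: R from 15 -> R from 68
Insert 10: L from 15
Insert 25: R from 15 -> L from 68
Insert 47: R from 15 -> L from 68 -> R from 25
Insert 43: R from 15 -> L from 68 -> R from 25 -> L from 47
Insert 77: R from 15 -> R from 68 -> L from 87

In-order: [10, 15, 25, 43, 47, 68, 77, 87]


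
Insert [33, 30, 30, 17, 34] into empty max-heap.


Insert 33: [33]
Insert 30: [33, 30]
Insert 30: [33, 30, 30]
Insert 17: [33, 30, 30, 17]
Insert 34: [34, 33, 30, 17, 30]

Final heap: [34, 33, 30, 17, 30]


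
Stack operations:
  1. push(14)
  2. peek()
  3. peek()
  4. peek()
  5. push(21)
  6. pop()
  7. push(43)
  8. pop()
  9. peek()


push(14) -> [14]
peek()->14
peek()->14
peek()->14
push(21) -> [14, 21]
pop()->21, [14]
push(43) -> [14, 43]
pop()->43, [14]
peek()->14

Final stack: [14]


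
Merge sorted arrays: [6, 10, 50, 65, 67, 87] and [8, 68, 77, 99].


Take 6 from A
Take 8 from B
Take 10 from A
Take 50 from A
Take 65 from A
Take 67 from A
Take 68 from B
Take 77 from B
Take 87 from A

Merged: [6, 8, 10, 50, 65, 67, 68, 77, 87, 99]


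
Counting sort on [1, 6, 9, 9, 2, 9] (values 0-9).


Input: [1, 6, 9, 9, 2, 9]
Counts: [0, 1, 1, 0, 0, 0, 1, 0, 0, 3]

Sorted: [1, 2, 6, 9, 9, 9]


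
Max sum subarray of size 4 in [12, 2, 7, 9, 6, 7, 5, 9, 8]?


[0:4]: 30
[1:5]: 24
[2:6]: 29
[3:7]: 27
[4:8]: 27
[5:9]: 29

Max: 30 at [0:4]


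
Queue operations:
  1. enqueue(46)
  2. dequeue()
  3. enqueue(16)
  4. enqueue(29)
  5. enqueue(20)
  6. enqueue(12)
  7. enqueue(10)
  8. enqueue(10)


enqueue(46) -> [46]
dequeue()->46, []
enqueue(16) -> [16]
enqueue(29) -> [16, 29]
enqueue(20) -> [16, 29, 20]
enqueue(12) -> [16, 29, 20, 12]
enqueue(10) -> [16, 29, 20, 12, 10]
enqueue(10) -> [16, 29, 20, 12, 10, 10]

Final queue: [16, 29, 20, 12, 10, 10]


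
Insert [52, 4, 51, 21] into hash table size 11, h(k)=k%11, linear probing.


Insert 52: h=8 -> slot 8
Insert 4: h=4 -> slot 4
Insert 51: h=7 -> slot 7
Insert 21: h=10 -> slot 10

Table: [None, None, None, None, 4, None, None, 51, 52, None, 21]


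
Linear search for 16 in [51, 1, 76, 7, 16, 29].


i=0: 51!=16
i=1: 1!=16
i=2: 76!=16
i=3: 7!=16
i=4: 16==16 found!

Found at 4, 5 comps


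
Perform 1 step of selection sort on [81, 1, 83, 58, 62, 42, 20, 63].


Initial: [81, 1, 83, 58, 62, 42, 20, 63]
Step 1: min=1 at 1
  Swap: [1, 81, 83, 58, 62, 42, 20, 63]

After 1 step: [1, 81, 83, 58, 62, 42, 20, 63]


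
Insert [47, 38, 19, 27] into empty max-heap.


Insert 47: [47]
Insert 38: [47, 38]
Insert 19: [47, 38, 19]
Insert 27: [47, 38, 19, 27]

Final heap: [47, 38, 19, 27]


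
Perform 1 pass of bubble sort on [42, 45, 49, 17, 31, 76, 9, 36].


Initial: [42, 45, 49, 17, 31, 76, 9, 36]
Pass 1: [42, 45, 17, 31, 49, 9, 36, 76] (4 swaps)

After 1 pass: [42, 45, 17, 31, 49, 9, 36, 76]


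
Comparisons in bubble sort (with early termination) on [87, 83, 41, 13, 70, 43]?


Algorithm: bubble sort (with early termination)
Input: [87, 83, 41, 13, 70, 43]
Sorted: [13, 41, 43, 70, 83, 87]

14


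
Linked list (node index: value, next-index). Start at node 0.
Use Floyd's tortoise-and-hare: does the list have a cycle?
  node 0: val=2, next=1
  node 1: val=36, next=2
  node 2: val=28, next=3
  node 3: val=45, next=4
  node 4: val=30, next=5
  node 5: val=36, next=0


Floyd's tortoise (slow, +1) and hare (fast, +2):
  init: slow=0, fast=0
  step 1: slow=1, fast=2
  step 2: slow=2, fast=4
  step 3: slow=3, fast=0
  step 4: slow=4, fast=2
  step 5: slow=5, fast=4
  step 6: slow=0, fast=0
  slow == fast at node 0: cycle detected

Cycle: yes


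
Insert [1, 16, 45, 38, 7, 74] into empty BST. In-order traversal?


Insert 1: root
Insert 16: R from 1
Insert 45: R from 1 -> R from 16
Insert 38: R from 1 -> R from 16 -> L from 45
Insert 7: R from 1 -> L from 16
Insert 74: R from 1 -> R from 16 -> R from 45

In-order: [1, 7, 16, 38, 45, 74]


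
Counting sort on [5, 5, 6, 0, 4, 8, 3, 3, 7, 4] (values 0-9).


Input: [5, 5, 6, 0, 4, 8, 3, 3, 7, 4]
Counts: [1, 0, 0, 2, 2, 2, 1, 1, 1, 0]

Sorted: [0, 3, 3, 4, 4, 5, 5, 6, 7, 8]


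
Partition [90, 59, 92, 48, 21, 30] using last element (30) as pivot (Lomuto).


Pivot: 30
  21 <= 30: swap -> [21, 59, 92, 48, 90, 30]
Place pivot at 1: [21, 30, 92, 48, 90, 59]

Partitioned: [21, 30, 92, 48, 90, 59]


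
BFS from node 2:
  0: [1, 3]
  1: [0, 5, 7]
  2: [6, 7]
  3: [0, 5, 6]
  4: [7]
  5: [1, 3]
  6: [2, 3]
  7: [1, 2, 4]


Visit 2, enqueue [6, 7]
Visit 6, enqueue [3]
Visit 7, enqueue [1, 4]
Visit 3, enqueue [0, 5]
Visit 1, enqueue []
Visit 4, enqueue []
Visit 0, enqueue []
Visit 5, enqueue []

BFS order: [2, 6, 7, 3, 1, 4, 0, 5]


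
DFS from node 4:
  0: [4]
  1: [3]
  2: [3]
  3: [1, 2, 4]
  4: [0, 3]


Visit 4, push [3, 0]
Visit 0, push []
Visit 3, push [2, 1]
Visit 1, push []
Visit 2, push []

DFS order: [4, 0, 3, 1, 2]


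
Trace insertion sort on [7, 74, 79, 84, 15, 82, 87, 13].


Initial: [7, 74, 79, 84, 15, 82, 87, 13]
Insert 74: [7, 74, 79, 84, 15, 82, 87, 13]
Insert 79: [7, 74, 79, 84, 15, 82, 87, 13]
Insert 84: [7, 74, 79, 84, 15, 82, 87, 13]
Insert 15: [7, 15, 74, 79, 84, 82, 87, 13]
Insert 82: [7, 15, 74, 79, 82, 84, 87, 13]
Insert 87: [7, 15, 74, 79, 82, 84, 87, 13]
Insert 13: [7, 13, 15, 74, 79, 82, 84, 87]

Sorted: [7, 13, 15, 74, 79, 82, 84, 87]


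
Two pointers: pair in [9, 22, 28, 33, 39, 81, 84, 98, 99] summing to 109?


lo=0(9)+hi=8(99)=108
lo=1(22)+hi=8(99)=121
lo=1(22)+hi=7(98)=120
lo=1(22)+hi=6(84)=106
lo=2(28)+hi=6(84)=112
lo=2(28)+hi=5(81)=109

Yes: 28+81=109


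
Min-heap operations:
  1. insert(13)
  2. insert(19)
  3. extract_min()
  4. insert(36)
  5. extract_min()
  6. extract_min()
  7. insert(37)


insert(13) -> [13]
insert(19) -> [13, 19]
extract_min()->13, [19]
insert(36) -> [19, 36]
extract_min()->19, [36]
extract_min()->36, []
insert(37) -> [37]

Final heap: [37]


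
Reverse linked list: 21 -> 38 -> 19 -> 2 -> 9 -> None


Step 1: curr=21, set curr.next=prev(None) | reversed so far: 21
Step 2: curr=38, set curr.next=prev(21) | reversed so far: 38 -> 21
Step 3: curr=19, set curr.next=prev(38) | reversed so far: 19 -> 38 -> 21
Step 4: curr=2, set curr.next=prev(19) | reversed so far: 2 -> 19 -> 38 -> 21
Step 5: curr=9, set curr.next=prev(2) | reversed so far: 9 -> 2 -> 19 -> 38 -> 21

9 -> 2 -> 19 -> 38 -> 21 -> None


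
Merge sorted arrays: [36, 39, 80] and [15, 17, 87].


Take 15 from B
Take 17 from B
Take 36 from A
Take 39 from A
Take 80 from A

Merged: [15, 17, 36, 39, 80, 87]


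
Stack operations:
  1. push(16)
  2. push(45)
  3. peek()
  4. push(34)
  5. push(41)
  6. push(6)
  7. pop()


push(16) -> [16]
push(45) -> [16, 45]
peek()->45
push(34) -> [16, 45, 34]
push(41) -> [16, 45, 34, 41]
push(6) -> [16, 45, 34, 41, 6]
pop()->6, [16, 45, 34, 41]

Final stack: [16, 45, 34, 41]


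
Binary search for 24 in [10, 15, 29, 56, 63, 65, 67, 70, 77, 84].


Step 1: lo=0, hi=9, mid=4, val=63
Step 2: lo=0, hi=3, mid=1, val=15
Step 3: lo=2, hi=3, mid=2, val=29

Not found


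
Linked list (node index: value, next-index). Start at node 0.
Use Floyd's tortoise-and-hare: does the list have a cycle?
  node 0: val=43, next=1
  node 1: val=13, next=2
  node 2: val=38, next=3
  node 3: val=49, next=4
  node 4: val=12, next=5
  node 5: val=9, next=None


Floyd's tortoise (slow, +1) and hare (fast, +2):
  init: slow=0, fast=0
  step 1: slow=1, fast=2
  step 2: slow=2, fast=4
  step 3: fast 4->5->None, no cycle

Cycle: no


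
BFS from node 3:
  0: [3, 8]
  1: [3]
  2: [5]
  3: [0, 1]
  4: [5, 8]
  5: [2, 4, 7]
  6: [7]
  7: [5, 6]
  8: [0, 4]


Visit 3, enqueue [0, 1]
Visit 0, enqueue [8]
Visit 1, enqueue []
Visit 8, enqueue [4]
Visit 4, enqueue [5]
Visit 5, enqueue [2, 7]
Visit 2, enqueue []
Visit 7, enqueue [6]
Visit 6, enqueue []

BFS order: [3, 0, 1, 8, 4, 5, 2, 7, 6]


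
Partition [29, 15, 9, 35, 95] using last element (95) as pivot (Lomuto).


Pivot: 95
  29 <= 95: advance i (no swap)
  15 <= 95: advance i (no swap)
  9 <= 95: advance i (no swap)
  35 <= 95: advance i (no swap)
Place pivot at 4: [29, 15, 9, 35, 95]

Partitioned: [29, 15, 9, 35, 95]


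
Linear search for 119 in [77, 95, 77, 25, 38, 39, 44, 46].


i=0: 77!=119
i=1: 95!=119
i=2: 77!=119
i=3: 25!=119
i=4: 38!=119
i=5: 39!=119
i=6: 44!=119
i=7: 46!=119

Not found, 8 comps


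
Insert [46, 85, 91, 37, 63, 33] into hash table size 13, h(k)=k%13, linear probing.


Insert 46: h=7 -> slot 7
Insert 85: h=7, 1 probes -> slot 8
Insert 91: h=0 -> slot 0
Insert 37: h=11 -> slot 11
Insert 63: h=11, 1 probes -> slot 12
Insert 33: h=7, 2 probes -> slot 9

Table: [91, None, None, None, None, None, None, 46, 85, 33, None, 37, 63]


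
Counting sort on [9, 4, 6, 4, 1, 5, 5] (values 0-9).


Input: [9, 4, 6, 4, 1, 5, 5]
Counts: [0, 1, 0, 0, 2, 2, 1, 0, 0, 1]

Sorted: [1, 4, 4, 5, 5, 6, 9]


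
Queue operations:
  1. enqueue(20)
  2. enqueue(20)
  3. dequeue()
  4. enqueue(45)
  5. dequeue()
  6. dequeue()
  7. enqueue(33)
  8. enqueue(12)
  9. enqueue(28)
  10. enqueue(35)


enqueue(20) -> [20]
enqueue(20) -> [20, 20]
dequeue()->20, [20]
enqueue(45) -> [20, 45]
dequeue()->20, [45]
dequeue()->45, []
enqueue(33) -> [33]
enqueue(12) -> [33, 12]
enqueue(28) -> [33, 12, 28]
enqueue(35) -> [33, 12, 28, 35]

Final queue: [33, 12, 28, 35]


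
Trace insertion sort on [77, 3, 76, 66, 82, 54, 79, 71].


Initial: [77, 3, 76, 66, 82, 54, 79, 71]
Insert 3: [3, 77, 76, 66, 82, 54, 79, 71]
Insert 76: [3, 76, 77, 66, 82, 54, 79, 71]
Insert 66: [3, 66, 76, 77, 82, 54, 79, 71]
Insert 82: [3, 66, 76, 77, 82, 54, 79, 71]
Insert 54: [3, 54, 66, 76, 77, 82, 79, 71]
Insert 79: [3, 54, 66, 76, 77, 79, 82, 71]
Insert 71: [3, 54, 66, 71, 76, 77, 79, 82]

Sorted: [3, 54, 66, 71, 76, 77, 79, 82]


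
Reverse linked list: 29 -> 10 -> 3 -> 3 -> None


Step 1: curr=29, set curr.next=prev(None) | reversed so far: 29
Step 2: curr=10, set curr.next=prev(29) | reversed so far: 10 -> 29
Step 3: curr=3, set curr.next=prev(10) | reversed so far: 3 -> 10 -> 29
Step 4: curr=3, set curr.next=prev(3) | reversed so far: 3 -> 3 -> 10 -> 29

3 -> 3 -> 10 -> 29 -> None


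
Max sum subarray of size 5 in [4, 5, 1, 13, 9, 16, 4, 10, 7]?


[0:5]: 32
[1:6]: 44
[2:7]: 43
[3:8]: 52
[4:9]: 46

Max: 52 at [3:8]


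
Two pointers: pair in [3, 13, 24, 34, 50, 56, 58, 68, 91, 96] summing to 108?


lo=0(3)+hi=9(96)=99
lo=1(13)+hi=9(96)=109
lo=1(13)+hi=8(91)=104
lo=2(24)+hi=8(91)=115
lo=2(24)+hi=7(68)=92
lo=3(34)+hi=7(68)=102
lo=4(50)+hi=7(68)=118
lo=4(50)+hi=6(58)=108

Yes: 50+58=108


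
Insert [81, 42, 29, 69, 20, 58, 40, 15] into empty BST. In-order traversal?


Insert 81: root
Insert 42: L from 81
Insert 29: L from 81 -> L from 42
Insert 69: L from 81 -> R from 42
Insert 20: L from 81 -> L from 42 -> L from 29
Insert 58: L from 81 -> R from 42 -> L from 69
Insert 40: L from 81 -> L from 42 -> R from 29
Insert 15: L from 81 -> L from 42 -> L from 29 -> L from 20

In-order: [15, 20, 29, 40, 42, 58, 69, 81]


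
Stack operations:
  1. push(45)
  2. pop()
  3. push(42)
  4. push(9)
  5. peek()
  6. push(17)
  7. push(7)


push(45) -> [45]
pop()->45, []
push(42) -> [42]
push(9) -> [42, 9]
peek()->9
push(17) -> [42, 9, 17]
push(7) -> [42, 9, 17, 7]

Final stack: [42, 9, 17, 7]


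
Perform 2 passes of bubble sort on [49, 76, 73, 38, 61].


Initial: [49, 76, 73, 38, 61]
Pass 1: [49, 73, 38, 61, 76] (3 swaps)
Pass 2: [49, 38, 61, 73, 76] (2 swaps)

After 2 passes: [49, 38, 61, 73, 76]


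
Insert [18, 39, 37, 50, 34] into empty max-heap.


Insert 18: [18]
Insert 39: [39, 18]
Insert 37: [39, 18, 37]
Insert 50: [50, 39, 37, 18]
Insert 34: [50, 39, 37, 18, 34]

Final heap: [50, 39, 37, 18, 34]


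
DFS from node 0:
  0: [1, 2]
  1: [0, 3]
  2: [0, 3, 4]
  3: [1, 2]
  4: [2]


Visit 0, push [2, 1]
Visit 1, push [3]
Visit 3, push [2]
Visit 2, push [4]
Visit 4, push []

DFS order: [0, 1, 3, 2, 4]


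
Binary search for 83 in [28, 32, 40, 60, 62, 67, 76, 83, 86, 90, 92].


Step 1: lo=0, hi=10, mid=5, val=67
Step 2: lo=6, hi=10, mid=8, val=86
Step 3: lo=6, hi=7, mid=6, val=76
Step 4: lo=7, hi=7, mid=7, val=83

Found at index 7


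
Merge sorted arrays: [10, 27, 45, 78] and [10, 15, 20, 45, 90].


Take 10 from A
Take 10 from B
Take 15 from B
Take 20 from B
Take 27 from A
Take 45 from A
Take 45 from B
Take 78 from A

Merged: [10, 10, 15, 20, 27, 45, 45, 78, 90]


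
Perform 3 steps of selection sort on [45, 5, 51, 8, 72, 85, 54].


Initial: [45, 5, 51, 8, 72, 85, 54]
Step 1: min=5 at 1
  Swap: [5, 45, 51, 8, 72, 85, 54]
Step 2: min=8 at 3
  Swap: [5, 8, 51, 45, 72, 85, 54]
Step 3: min=45 at 3
  Swap: [5, 8, 45, 51, 72, 85, 54]

After 3 steps: [5, 8, 45, 51, 72, 85, 54]


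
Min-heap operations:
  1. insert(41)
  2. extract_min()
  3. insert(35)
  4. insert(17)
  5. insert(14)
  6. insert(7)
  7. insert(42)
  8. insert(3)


insert(41) -> [41]
extract_min()->41, []
insert(35) -> [35]
insert(17) -> [17, 35]
insert(14) -> [14, 35, 17]
insert(7) -> [7, 14, 17, 35]
insert(42) -> [7, 14, 17, 35, 42]
insert(3) -> [3, 14, 7, 35, 42, 17]

Final heap: [3, 14, 7, 35, 42, 17]


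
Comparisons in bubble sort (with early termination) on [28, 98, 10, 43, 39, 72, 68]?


Algorithm: bubble sort (with early termination)
Input: [28, 98, 10, 43, 39, 72, 68]
Sorted: [10, 28, 39, 43, 68, 72, 98]

15


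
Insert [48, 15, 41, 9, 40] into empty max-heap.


Insert 48: [48]
Insert 15: [48, 15]
Insert 41: [48, 15, 41]
Insert 9: [48, 15, 41, 9]
Insert 40: [48, 40, 41, 9, 15]

Final heap: [48, 40, 41, 9, 15]


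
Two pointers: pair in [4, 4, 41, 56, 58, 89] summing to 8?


lo=0(4)+hi=5(89)=93
lo=0(4)+hi=4(58)=62
lo=0(4)+hi=3(56)=60
lo=0(4)+hi=2(41)=45
lo=0(4)+hi=1(4)=8

Yes: 4+4=8


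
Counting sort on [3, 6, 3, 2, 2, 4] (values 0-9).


Input: [3, 6, 3, 2, 2, 4]
Counts: [0, 0, 2, 2, 1, 0, 1, 0, 0, 0]

Sorted: [2, 2, 3, 3, 4, 6]


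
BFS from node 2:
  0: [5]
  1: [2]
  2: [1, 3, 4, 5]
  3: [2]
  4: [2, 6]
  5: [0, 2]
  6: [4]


Visit 2, enqueue [1, 3, 4, 5]
Visit 1, enqueue []
Visit 3, enqueue []
Visit 4, enqueue [6]
Visit 5, enqueue [0]
Visit 6, enqueue []
Visit 0, enqueue []

BFS order: [2, 1, 3, 4, 5, 6, 0]


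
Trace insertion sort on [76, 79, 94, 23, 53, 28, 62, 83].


Initial: [76, 79, 94, 23, 53, 28, 62, 83]
Insert 79: [76, 79, 94, 23, 53, 28, 62, 83]
Insert 94: [76, 79, 94, 23, 53, 28, 62, 83]
Insert 23: [23, 76, 79, 94, 53, 28, 62, 83]
Insert 53: [23, 53, 76, 79, 94, 28, 62, 83]
Insert 28: [23, 28, 53, 76, 79, 94, 62, 83]
Insert 62: [23, 28, 53, 62, 76, 79, 94, 83]
Insert 83: [23, 28, 53, 62, 76, 79, 83, 94]

Sorted: [23, 28, 53, 62, 76, 79, 83, 94]


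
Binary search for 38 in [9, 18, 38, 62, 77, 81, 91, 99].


Step 1: lo=0, hi=7, mid=3, val=62
Step 2: lo=0, hi=2, mid=1, val=18
Step 3: lo=2, hi=2, mid=2, val=38

Found at index 2


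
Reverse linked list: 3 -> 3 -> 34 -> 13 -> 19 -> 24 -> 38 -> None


Step 1: curr=3, set curr.next=prev(None) | reversed so far: 3
Step 2: curr=3, set curr.next=prev(3) | reversed so far: 3 -> 3
Step 3: curr=34, set curr.next=prev(3) | reversed so far: 34 -> 3 -> 3
Step 4: curr=13, set curr.next=prev(34) | reversed so far: 13 -> 34 -> 3 -> 3
Step 5: curr=19, set curr.next=prev(13) | reversed so far: 19 -> 13 -> 34 -> 3 -> 3
Step 6: curr=24, set curr.next=prev(19) | reversed so far: 24 -> 19 -> 13 -> 34 -> 3 -> 3
Step 7: curr=38, set curr.next=prev(24) | reversed so far: 38 -> 24 -> 19 -> 13 -> 34 -> 3 -> 3

38 -> 24 -> 19 -> 13 -> 34 -> 3 -> 3 -> None


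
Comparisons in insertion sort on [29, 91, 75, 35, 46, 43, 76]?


Algorithm: insertion sort
Input: [29, 91, 75, 35, 46, 43, 76]
Sorted: [29, 35, 43, 46, 75, 76, 91]

15


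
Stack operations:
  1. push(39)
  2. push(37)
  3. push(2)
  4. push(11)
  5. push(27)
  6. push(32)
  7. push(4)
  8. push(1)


push(39) -> [39]
push(37) -> [39, 37]
push(2) -> [39, 37, 2]
push(11) -> [39, 37, 2, 11]
push(27) -> [39, 37, 2, 11, 27]
push(32) -> [39, 37, 2, 11, 27, 32]
push(4) -> [39, 37, 2, 11, 27, 32, 4]
push(1) -> [39, 37, 2, 11, 27, 32, 4, 1]

Final stack: [39, 37, 2, 11, 27, 32, 4, 1]


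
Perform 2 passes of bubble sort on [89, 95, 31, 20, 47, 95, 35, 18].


Initial: [89, 95, 31, 20, 47, 95, 35, 18]
Pass 1: [89, 31, 20, 47, 95, 35, 18, 95] (5 swaps)
Pass 2: [31, 20, 47, 89, 35, 18, 95, 95] (5 swaps)

After 2 passes: [31, 20, 47, 89, 35, 18, 95, 95]
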